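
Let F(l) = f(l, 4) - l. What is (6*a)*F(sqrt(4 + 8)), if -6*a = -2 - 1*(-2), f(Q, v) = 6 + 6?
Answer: 0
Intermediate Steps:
f(Q, v) = 12
F(l) = 12 - l
a = 0 (a = -(-2 - 1*(-2))/6 = -(-2 + 2)/6 = -1/6*0 = 0)
(6*a)*F(sqrt(4 + 8)) = (6*0)*(12 - sqrt(4 + 8)) = 0*(12 - sqrt(12)) = 0*(12 - 2*sqrt(3)) = 0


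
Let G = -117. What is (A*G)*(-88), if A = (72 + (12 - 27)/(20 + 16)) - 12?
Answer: 613470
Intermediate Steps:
A = 715/12 (A = (72 - 15/36) - 12 = (72 - 15*1/36) - 12 = (72 - 5/12) - 12 = 859/12 - 12 = 715/12 ≈ 59.583)
(A*G)*(-88) = ((715/12)*(-117))*(-88) = -27885/4*(-88) = 613470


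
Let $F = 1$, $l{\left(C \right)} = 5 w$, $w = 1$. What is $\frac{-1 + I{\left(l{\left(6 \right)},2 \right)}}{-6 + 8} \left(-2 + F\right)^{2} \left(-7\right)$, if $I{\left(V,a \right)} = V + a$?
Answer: $-21$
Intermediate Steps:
$l{\left(C \right)} = 5$ ($l{\left(C \right)} = 5 \cdot 1 = 5$)
$\frac{-1 + I{\left(l{\left(6 \right)},2 \right)}}{-6 + 8} \left(-2 + F\right)^{2} \left(-7\right) = \frac{-1 + \left(5 + 2\right)}{-6 + 8} \left(-2 + 1\right)^{2} \left(-7\right) = \frac{-1 + 7}{2} \left(-1\right)^{2} \left(-7\right) = 6 \cdot \frac{1}{2} \cdot 1 \left(-7\right) = 3 \left(-7\right) = -21$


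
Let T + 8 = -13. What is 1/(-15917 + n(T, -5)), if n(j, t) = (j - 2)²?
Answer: -1/15388 ≈ -6.4986e-5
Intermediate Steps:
T = -21 (T = -8 - 13 = -21)
n(j, t) = (-2 + j)²
1/(-15917 + n(T, -5)) = 1/(-15917 + (-2 - 21)²) = 1/(-15917 + (-23)²) = 1/(-15917 + 529) = 1/(-15388) = -1/15388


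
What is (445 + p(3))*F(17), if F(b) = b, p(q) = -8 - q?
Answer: 7378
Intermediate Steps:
(445 + p(3))*F(17) = (445 + (-8 - 1*3))*17 = (445 + (-8 - 3))*17 = (445 - 11)*17 = 434*17 = 7378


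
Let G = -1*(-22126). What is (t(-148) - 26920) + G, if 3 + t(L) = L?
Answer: -4945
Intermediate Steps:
t(L) = -3 + L
G = 22126
(t(-148) - 26920) + G = ((-3 - 148) - 26920) + 22126 = (-151 - 26920) + 22126 = -27071 + 22126 = -4945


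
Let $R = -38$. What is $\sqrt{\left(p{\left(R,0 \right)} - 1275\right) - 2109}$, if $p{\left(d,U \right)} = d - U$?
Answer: $i \sqrt{3422} \approx 58.498 i$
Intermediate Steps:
$\sqrt{\left(p{\left(R,0 \right)} - 1275\right) - 2109} = \sqrt{\left(\left(-38 - 0\right) - 1275\right) - 2109} = \sqrt{\left(\left(-38 + 0\right) - 1275\right) - 2109} = \sqrt{\left(-38 - 1275\right) - 2109} = \sqrt{-1313 - 2109} = \sqrt{-3422} = i \sqrt{3422}$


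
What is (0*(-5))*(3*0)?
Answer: 0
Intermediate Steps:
(0*(-5))*(3*0) = 0*0 = 0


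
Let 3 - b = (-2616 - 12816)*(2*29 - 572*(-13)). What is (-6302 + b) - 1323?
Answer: 115639786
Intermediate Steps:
b = 115647411 (b = 3 - (-2616 - 12816)*(2*29 - 572*(-13)) = 3 - (-15432)*(58 + 7436) = 3 - (-15432)*7494 = 3 - 1*(-115647408) = 3 + 115647408 = 115647411)
(-6302 + b) - 1323 = (-6302 + 115647411) - 1323 = 115641109 - 1323 = 115639786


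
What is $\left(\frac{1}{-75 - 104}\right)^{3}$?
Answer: $- \frac{1}{5735339} \approx -1.7436 \cdot 10^{-7}$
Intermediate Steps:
$\left(\frac{1}{-75 - 104}\right)^{3} = \left(\frac{1}{-179}\right)^{3} = \left(- \frac{1}{179}\right)^{3} = - \frac{1}{5735339}$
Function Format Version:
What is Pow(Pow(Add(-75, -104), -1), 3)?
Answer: Rational(-1, 5735339) ≈ -1.7436e-7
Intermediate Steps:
Pow(Pow(Add(-75, -104), -1), 3) = Pow(Pow(-179, -1), 3) = Pow(Rational(-1, 179), 3) = Rational(-1, 5735339)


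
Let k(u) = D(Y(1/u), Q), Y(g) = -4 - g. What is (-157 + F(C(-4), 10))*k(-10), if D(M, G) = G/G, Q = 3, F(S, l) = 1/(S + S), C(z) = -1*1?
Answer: -315/2 ≈ -157.50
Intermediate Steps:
C(z) = -1
F(S, l) = 1/(2*S)
D(M, G) = 1
k(u) = 1
(-157 + F(C(-4), 10))*k(-10) = (-157 + (1/2)/(-1))*1 = (-157 + (1/2)*(-1))*1 = (-157 - 1/2)*1 = -315/2*1 = -315/2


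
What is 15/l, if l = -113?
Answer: -15/113 ≈ -0.13274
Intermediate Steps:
15/l = 15/(-113) = -1/113*15 = -15/113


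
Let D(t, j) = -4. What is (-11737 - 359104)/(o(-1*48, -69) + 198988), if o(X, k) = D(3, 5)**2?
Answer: -370841/199004 ≈ -1.8635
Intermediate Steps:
o(X, k) = 16 (o(X, k) = (-4)**2 = 16)
(-11737 - 359104)/(o(-1*48, -69) + 198988) = (-11737 - 359104)/(16 + 198988) = -370841/199004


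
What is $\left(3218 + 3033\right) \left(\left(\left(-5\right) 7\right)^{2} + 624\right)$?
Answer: $11558099$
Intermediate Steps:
$\left(3218 + 3033\right) \left(\left(\left(-5\right) 7\right)^{2} + 624\right) = 6251 \left(\left(-35\right)^{2} + 624\right) = 6251 \left(1225 + 624\right) = 6251 \cdot 1849 = 11558099$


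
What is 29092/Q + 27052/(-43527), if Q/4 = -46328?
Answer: -1569836927/2016518856 ≈ -0.77849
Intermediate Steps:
Q = -185312 (Q = 4*(-46328) = -185312)
29092/Q + 27052/(-43527) = 29092/(-185312) + 27052/(-43527) = 29092*(-1/185312) + 27052*(-1/43527) = -7273/46328 - 27052/43527 = -1569836927/2016518856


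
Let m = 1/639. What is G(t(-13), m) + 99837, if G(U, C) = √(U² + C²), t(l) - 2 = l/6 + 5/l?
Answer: 99837 + √83887957/16614 ≈ 99838.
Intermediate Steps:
t(l) = 2 + 5/l + l/6 (t(l) = 2 + (l/6 + 5/l) = 2 + (5/l + l/6) = 2 + 5/l + l/6)
m = 1/639 ≈ 0.0015649
G(U, C) = √(C² + U²)
G(t(-13), m) + 99837 = √((1/639)² + (2 + 5/(-13) + (⅙)*(-13))²) + 99837 = √(1/408321 + (2 + 5*(-1/13) - 13/6)²) + 99837 = √(1/408321 + (2 - 5/13 - 13/6)²) + 99837 = √(1/408321 + (-43/78)²) + 99837 = √(1/408321 + 1849/6084) + 99837 = √(83887957/276024996) + 99837 = √83887957/16614 + 99837 = 99837 + √83887957/16614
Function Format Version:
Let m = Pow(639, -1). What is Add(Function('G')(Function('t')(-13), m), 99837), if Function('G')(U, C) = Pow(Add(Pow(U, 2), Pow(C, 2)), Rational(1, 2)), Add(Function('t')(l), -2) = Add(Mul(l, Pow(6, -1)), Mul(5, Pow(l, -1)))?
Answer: Add(99837, Mul(Rational(1, 16614), Pow(83887957, Rational(1, 2)))) ≈ 99838.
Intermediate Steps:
Function('t')(l) = Add(2, Mul(5, Pow(l, -1)), Mul(Rational(1, 6), l)) (Function('t')(l) = Add(2, Add(Mul(l, Pow(6, -1)), Mul(5, Pow(l, -1)))) = Add(2, Add(Mul(l, Rational(1, 6)), Mul(5, Pow(l, -1)))) = Add(2, Add(Mul(Rational(1, 6), l), Mul(5, Pow(l, -1)))) = Add(2, Add(Mul(5, Pow(l, -1)), Mul(Rational(1, 6), l))) = Add(2, Mul(5, Pow(l, -1)), Mul(Rational(1, 6), l)))
m = Rational(1, 639) ≈ 0.0015649
Function('G')(U, C) = Pow(Add(Pow(C, 2), Pow(U, 2)), Rational(1, 2))
Add(Function('G')(Function('t')(-13), m), 99837) = Add(Pow(Add(Pow(Rational(1, 639), 2), Pow(Add(2, Mul(5, Pow(-13, -1)), Mul(Rational(1, 6), -13)), 2)), Rational(1, 2)), 99837) = Add(Pow(Add(Rational(1, 408321), Pow(Add(2, Mul(5, Rational(-1, 13)), Rational(-13, 6)), 2)), Rational(1, 2)), 99837) = Add(Pow(Add(Rational(1, 408321), Pow(Add(2, Rational(-5, 13), Rational(-13, 6)), 2)), Rational(1, 2)), 99837) = Add(Pow(Add(Rational(1, 408321), Pow(Rational(-43, 78), 2)), Rational(1, 2)), 99837) = Add(Pow(Add(Rational(1, 408321), Rational(1849, 6084)), Rational(1, 2)), 99837) = Add(Pow(Rational(83887957, 276024996), Rational(1, 2)), 99837) = Add(Mul(Rational(1, 16614), Pow(83887957, Rational(1, 2))), 99837) = Add(99837, Mul(Rational(1, 16614), Pow(83887957, Rational(1, 2))))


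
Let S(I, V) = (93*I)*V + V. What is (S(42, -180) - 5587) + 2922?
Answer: -705925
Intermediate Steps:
S(I, V) = V + 93*I*V (S(I, V) = 93*I*V + V = V + 93*I*V)
(S(42, -180) - 5587) + 2922 = (-180*(1 + 93*42) - 5587) + 2922 = (-180*(1 + 3906) - 5587) + 2922 = (-180*3907 - 5587) + 2922 = (-703260 - 5587) + 2922 = -708847 + 2922 = -705925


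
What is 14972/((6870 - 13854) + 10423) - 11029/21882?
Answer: 15246767/3960642 ≈ 3.8496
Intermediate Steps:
14972/((6870 - 13854) + 10423) - 11029/21882 = 14972/(-6984 + 10423) - 11029*1/21882 = 14972/3439 - 11029/21882 = 14972*(1/3439) - 11029/21882 = 788/181 - 11029/21882 = 15246767/3960642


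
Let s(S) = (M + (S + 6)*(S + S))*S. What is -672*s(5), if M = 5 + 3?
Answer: -396480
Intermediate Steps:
M = 8
s(S) = S*(8 + 2*S*(6 + S)) (s(S) = (8 + (S + 6)*(S + S))*S = (8 + (6 + S)*(2*S))*S = (8 + 2*S*(6 + S))*S = S*(8 + 2*S*(6 + S)))
-672*s(5) = -1344*5*(4 + 5² + 6*5) = -1344*5*(4 + 25 + 30) = -1344*5*59 = -672*590 = -396480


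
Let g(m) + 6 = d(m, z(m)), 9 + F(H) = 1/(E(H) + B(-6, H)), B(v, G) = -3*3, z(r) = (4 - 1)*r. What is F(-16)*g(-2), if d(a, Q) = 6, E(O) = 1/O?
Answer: 0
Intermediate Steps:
z(r) = 3*r
B(v, G) = -9
F(H) = -9 + 1/(-9 + 1/H) (F(H) = -9 + 1/(1/H - 9) = -9 + 1/(-9 + 1/H))
g(m) = 0 (g(m) = -6 + 6 = 0)
F(-16)*g(-2) = ((9 - 82*(-16))/(-1 + 9*(-16)))*0 = ((9 + 1312)/(-1 - 144))*0 = (1321/(-145))*0 = -1/145*1321*0 = -1321/145*0 = 0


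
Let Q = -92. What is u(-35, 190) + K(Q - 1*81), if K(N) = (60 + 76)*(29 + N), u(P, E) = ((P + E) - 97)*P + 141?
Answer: -21473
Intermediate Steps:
u(P, E) = 141 + P*(-97 + E + P) (u(P, E) = ((E + P) - 97)*P + 141 = (-97 + E + P)*P + 141 = P*(-97 + E + P) + 141 = 141 + P*(-97 + E + P))
K(N) = 3944 + 136*N (K(N) = 136*(29 + N) = 3944 + 136*N)
u(-35, 190) + K(Q - 1*81) = (141 + (-35)**2 - 97*(-35) + 190*(-35)) + (3944 + 136*(-92 - 1*81)) = (141 + 1225 + 3395 - 6650) + (3944 + 136*(-92 - 81)) = -1889 + (3944 + 136*(-173)) = -1889 + (3944 - 23528) = -1889 - 19584 = -21473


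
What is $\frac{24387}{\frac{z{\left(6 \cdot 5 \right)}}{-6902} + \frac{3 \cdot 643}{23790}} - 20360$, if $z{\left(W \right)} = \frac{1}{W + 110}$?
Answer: $\frac{5807265403840}{20710337} \approx 2.804 \cdot 10^{5}$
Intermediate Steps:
$z{\left(W \right)} = \frac{1}{110 + W}$
$\frac{24387}{\frac{z{\left(6 \cdot 5 \right)}}{-6902} + \frac{3 \cdot 643}{23790}} - 20360 = \frac{24387}{\frac{1}{\left(110 + 6 \cdot 5\right) \left(-6902\right)} + \frac{3 \cdot 643}{23790}} - 20360 = \frac{24387}{\frac{1}{110 + 30} \left(- \frac{1}{6902}\right) + 1929 \cdot \frac{1}{23790}} - 20360 = \frac{24387}{\frac{1}{140} \left(- \frac{1}{6902}\right) + \frac{643}{7930}} - 20360 = \frac{24387}{- \frac{1}{966280} + \frac{643}{7930}} - 20360 = \frac{24387}{\frac{62131011}{766260040}} - 20360 = 24387 \cdot \frac{766260040}{62131011} - 20360 = \frac{6228927865160}{20710337} - 20360 = \frac{5807265403840}{20710337}$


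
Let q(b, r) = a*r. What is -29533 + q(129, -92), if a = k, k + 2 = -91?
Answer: -20977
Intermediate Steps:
k = -93 (k = -2 - 91 = -93)
a = -93
q(b, r) = -93*r
-29533 + q(129, -92) = -29533 - 93*(-92) = -29533 + 8556 = -20977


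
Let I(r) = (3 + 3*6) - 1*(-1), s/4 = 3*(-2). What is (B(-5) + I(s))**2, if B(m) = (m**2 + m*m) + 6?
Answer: 6084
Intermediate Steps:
B(m) = 6 + 2*m**2 (B(m) = (m**2 + m**2) + 6 = 2*m**2 + 6 = 6 + 2*m**2)
s = -24 (s = 4*(3*(-2)) = 4*(-6) = -24)
I(r) = 22 (I(r) = (3 + 18) + 1 = 21 + 1 = 22)
(B(-5) + I(s))**2 = ((6 + 2*(-5)**2) + 22)**2 = ((6 + 2*25) + 22)**2 = ((6 + 50) + 22)**2 = (56 + 22)**2 = 78**2 = 6084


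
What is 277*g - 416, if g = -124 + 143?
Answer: 4847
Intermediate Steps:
g = 19
277*g - 416 = 277*19 - 416 = 5263 - 416 = 4847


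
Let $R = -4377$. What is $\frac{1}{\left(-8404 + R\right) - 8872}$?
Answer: $- \frac{1}{21653} \approx -4.6183 \cdot 10^{-5}$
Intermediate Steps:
$\frac{1}{\left(-8404 + R\right) - 8872} = \frac{1}{\left(-8404 - 4377\right) - 8872} = \frac{1}{-12781 - 8872} = \frac{1}{-21653} = - \frac{1}{21653}$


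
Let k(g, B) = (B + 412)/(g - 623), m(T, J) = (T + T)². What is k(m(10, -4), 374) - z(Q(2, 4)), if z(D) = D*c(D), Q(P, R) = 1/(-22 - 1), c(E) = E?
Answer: -416017/117967 ≈ -3.5266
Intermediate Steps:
m(T, J) = 4*T² (m(T, J) = (2*T)² = 4*T²)
k(g, B) = (412 + B)/(-623 + g)
Q(P, R) = -1/23 (Q(P, R) = 1/(-23) = -1/23)
z(D) = D² (z(D) = D*D = D²)
k(m(10, -4), 374) - z(Q(2, 4)) = (412 + 374)/(-623 + 4*10²) - (-1/23)² = 786/(-623 + 4*100) - 1*1/529 = 786/(-623 + 400) - 1/529 = 786/(-223) - 1/529 = -1/223*786 - 1/529 = -786/223 - 1/529 = -416017/117967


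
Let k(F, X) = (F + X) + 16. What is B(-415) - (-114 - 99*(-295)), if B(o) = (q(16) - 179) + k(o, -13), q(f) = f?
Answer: -29666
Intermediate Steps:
k(F, X) = 16 + F + X
B(o) = -160 + o (B(o) = (16 - 179) + (16 + o - 13) = -163 + (3 + o) = -160 + o)
B(-415) - (-114 - 99*(-295)) = (-160 - 415) - (-114 - 99*(-295)) = -575 - (-114 + 29205) = -575 - 1*29091 = -575 - 29091 = -29666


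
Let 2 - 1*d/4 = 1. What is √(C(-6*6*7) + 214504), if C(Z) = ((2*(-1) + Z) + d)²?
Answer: 2*√69251 ≈ 526.31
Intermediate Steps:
d = 4 (d = 8 - 4*1 = 8 - 4 = 4)
C(Z) = (2 + Z)² (C(Z) = ((2*(-1) + Z) + 4)² = ((-2 + Z) + 4)² = (2 + Z)²)
√(C(-6*6*7) + 214504) = √((2 - 6*6*7)² + 214504) = √((2 - 36*7)² + 214504) = √((2 - 252)² + 214504) = √((-250)² + 214504) = √(62500 + 214504) = √277004 = 2*√69251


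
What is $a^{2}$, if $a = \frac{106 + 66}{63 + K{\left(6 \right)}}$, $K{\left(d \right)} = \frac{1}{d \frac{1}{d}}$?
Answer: $\frac{1849}{256} \approx 7.2227$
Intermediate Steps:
$K{\left(d \right)} = 1$ ($K{\left(d \right)} = 1^{-1} = 1$)
$a = \frac{43}{16}$ ($a = \frac{106 + 66}{63 + 1} = \frac{172}{64} = 172 \cdot \frac{1}{64} = \frac{43}{16} \approx 2.6875$)
$a^{2} = \left(\frac{43}{16}\right)^{2} = \frac{1849}{256}$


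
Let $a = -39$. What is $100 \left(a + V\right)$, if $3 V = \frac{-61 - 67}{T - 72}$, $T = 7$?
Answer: $- \frac{149540}{39} \approx -3834.4$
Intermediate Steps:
$V = \frac{128}{195}$ ($V = \frac{\left(-61 - 67\right) \frac{1}{7 - 72}}{3} = \frac{\left(-128\right) \frac{1}{-65}}{3} = \frac{\left(-128\right) \left(- \frac{1}{65}\right)}{3} = \frac{1}{3} \cdot \frac{128}{65} = \frac{128}{195} \approx 0.65641$)
$100 \left(a + V\right) = 100 \left(-39 + \frac{128}{195}\right) = 100 \left(- \frac{7477}{195}\right) = - \frac{149540}{39}$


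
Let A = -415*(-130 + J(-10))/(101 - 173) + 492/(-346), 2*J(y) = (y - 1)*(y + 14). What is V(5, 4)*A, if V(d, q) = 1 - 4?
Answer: 1366319/519 ≈ 2632.6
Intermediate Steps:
J(y) = (-1 + y)*(14 + y)/2 (J(y) = ((y - 1)*(y + 14))/2 = ((-1 + y)*(14 + y))/2 = (-1 + y)*(14 + y)/2)
V(d, q) = -3
A = -1366319/1557 (A = -415*(-130 + (-7 + (½)*(-10)² + (13/2)*(-10)))/(101 - 173) + 492/(-346) = -415/((-72/(-130 + (-7 + (½)*100 - 65)))) + 492*(-1/346) = -415/((-72/(-130 + (-7 + 50 - 65)))) - 246/173 = -415/((-72/(-130 - 22))) - 246/173 = -415/((-72/(-152))) - 246/173 = -415/((-72*(-1/152))) - 246/173 = -415/9/19 - 246/173 = -415*19/9 - 246/173 = -7885/9 - 246/173 = -1366319/1557 ≈ -877.53)
V(5, 4)*A = -3*(-1366319/1557) = 1366319/519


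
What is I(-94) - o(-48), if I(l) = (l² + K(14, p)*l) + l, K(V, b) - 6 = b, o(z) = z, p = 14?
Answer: 6910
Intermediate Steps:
K(V, b) = 6 + b
I(l) = l² + 21*l (I(l) = (l² + (6 + 14)*l) + l = (l² + 20*l) + l = l² + 21*l)
I(-94) - o(-48) = -94*(21 - 94) - 1*(-48) = -94*(-73) + 48 = 6862 + 48 = 6910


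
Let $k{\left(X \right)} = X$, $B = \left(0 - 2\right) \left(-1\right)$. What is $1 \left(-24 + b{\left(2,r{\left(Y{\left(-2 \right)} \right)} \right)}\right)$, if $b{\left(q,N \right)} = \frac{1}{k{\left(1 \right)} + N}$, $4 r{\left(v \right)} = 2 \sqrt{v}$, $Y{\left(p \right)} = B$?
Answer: $-22 - \sqrt{2} \approx -23.414$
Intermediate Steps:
$B = 2$ ($B = \left(-2\right) \left(-1\right) = 2$)
$Y{\left(p \right)} = 2$
$r{\left(v \right)} = \frac{\sqrt{v}}{2}$ ($r{\left(v \right)} = \frac{2 \sqrt{v}}{4} = \frac{\sqrt{v}}{2}$)
$b{\left(q,N \right)} = \frac{1}{1 + N}$
$1 \left(-24 + b{\left(2,r{\left(Y{\left(-2 \right)} \right)} \right)}\right) = 1 \left(-24 + \frac{1}{1 + \frac{\sqrt{2}}{2}}\right) = -24 + \frac{1}{1 + \frac{\sqrt{2}}{2}}$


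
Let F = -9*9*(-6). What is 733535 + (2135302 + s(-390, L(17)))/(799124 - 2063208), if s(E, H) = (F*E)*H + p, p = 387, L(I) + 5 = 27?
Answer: 927251891131/1264084 ≈ 7.3354e+5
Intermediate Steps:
L(I) = 22 (L(I) = -5 + 27 = 22)
F = 486 (F = -81*(-6) = 486)
s(E, H) = 387 + 486*E*H (s(E, H) = (486*E)*H + 387 = 486*E*H + 387 = 387 + 486*E*H)
733535 + (2135302 + s(-390, L(17)))/(799124 - 2063208) = 733535 + (2135302 + (387 + 486*(-390)*22))/(799124 - 2063208) = 733535 + (2135302 + (387 - 4169880))/(-1264084) = 733535 + (2135302 - 4169493)*(-1/1264084) = 733535 - 2034191*(-1/1264084) = 733535 + 2034191/1264084 = 927251891131/1264084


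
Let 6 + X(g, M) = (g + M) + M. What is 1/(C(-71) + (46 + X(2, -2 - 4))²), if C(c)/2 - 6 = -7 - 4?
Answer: 1/890 ≈ 0.0011236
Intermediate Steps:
X(g, M) = -6 + g + 2*M (X(g, M) = -6 + ((g + M) + M) = -6 + ((M + g) + M) = -6 + (g + 2*M) = -6 + g + 2*M)
C(c) = -10 (C(c) = 12 + 2*(-7 - 4) = 12 + 2*(-11) = 12 - 22 = -10)
1/(C(-71) + (46 + X(2, -2 - 4))²) = 1/(-10 + (46 + (-6 + 2 + 2*(-2 - 4)))²) = 1/(-10 + (46 + (-6 + 2 + 2*(-6)))²) = 1/(-10 + (46 + (-6 + 2 - 12))²) = 1/(-10 + (46 - 16)²) = 1/(-10 + 30²) = 1/(-10 + 900) = 1/890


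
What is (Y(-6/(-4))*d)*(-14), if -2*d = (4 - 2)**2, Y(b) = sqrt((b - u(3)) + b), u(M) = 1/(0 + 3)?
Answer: 56*sqrt(6)/3 ≈ 45.724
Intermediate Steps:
u(M) = 1/3
Y(b) = sqrt(-1/3 + 2*b) (Y(b) = sqrt((b - 1*1/3) + b) = sqrt((b - 1/3) + b) = sqrt((-1/3 + b) + b) = sqrt(-1/3 + 2*b))
d = -2 (d = -(4 - 2)**2/2 = -1/2*2**2 = -1/2*4 = -2)
(Y(-6/(-4))*d)*(-14) = ((sqrt(-3 + 18*(-6/(-4)))/3)*(-2))*(-14) = ((sqrt(-3 + 18*(-6*(-1/4)))/3)*(-2))*(-14) = ((sqrt(-3 + 18*(3/2))/3)*(-2))*(-14) = ((sqrt(-3 + 27)/3)*(-2))*(-14) = ((sqrt(24)/3)*(-2))*(-14) = (((2*sqrt(6))/3)*(-2))*(-14) = ((2*sqrt(6)/3)*(-2))*(-14) = -4*sqrt(6)/3*(-14) = 56*sqrt(6)/3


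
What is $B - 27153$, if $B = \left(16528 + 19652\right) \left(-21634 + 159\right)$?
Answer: $-776992653$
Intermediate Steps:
$B = -776965500$ ($B = 36180 \left(-21475\right) = -776965500$)
$B - 27153 = -776965500 - 27153 = -776992653$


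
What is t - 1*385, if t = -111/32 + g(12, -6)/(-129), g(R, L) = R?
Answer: -534661/1376 ≈ -388.56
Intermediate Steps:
t = -4901/1376 (t = -111/32 + 12/(-129) = -111*1/32 + 12*(-1/129) = -111/32 - 4/43 = -4901/1376 ≈ -3.5618)
t - 1*385 = -4901/1376 - 1*385 = -4901/1376 - 385 = -534661/1376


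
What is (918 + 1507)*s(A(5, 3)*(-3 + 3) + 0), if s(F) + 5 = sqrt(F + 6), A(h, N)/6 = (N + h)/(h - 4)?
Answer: -12125 + 2425*sqrt(6) ≈ -6185.0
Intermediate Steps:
A(h, N) = 6*(N + h)/(-4 + h) (A(h, N) = 6*((N + h)/(h - 4)) = 6*((N + h)/(-4 + h)) = 6*(N + h)/(-4 + h))
s(F) = -5 + sqrt(6 + F) (s(F) = -5 + sqrt(F + 6) = -5 + sqrt(6 + F))
(918 + 1507)*s(A(5, 3)*(-3 + 3) + 0) = (918 + 1507)*(-5 + sqrt(6 + ((6*(3 + 5)/(-4 + 5))*(-3 + 3) + 0))) = 2425*(-5 + sqrt(6 + ((6*8/1)*0 + 0))) = 2425*(-5 + sqrt(6 + ((6*1*8)*0 + 0))) = 2425*(-5 + sqrt(6 + (48*0 + 0))) = 2425*(-5 + sqrt(6 + (0 + 0))) = 2425*(-5 + sqrt(6 + 0)) = 2425*(-5 + sqrt(6)) = -12125 + 2425*sqrt(6)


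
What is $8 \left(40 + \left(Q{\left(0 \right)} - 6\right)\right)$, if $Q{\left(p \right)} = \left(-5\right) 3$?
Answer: $152$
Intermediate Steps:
$Q{\left(p \right)} = -15$
$8 \left(40 + \left(Q{\left(0 \right)} - 6\right)\right) = 8 \left(40 - 21\right) = 8 \cdot 19 = 152$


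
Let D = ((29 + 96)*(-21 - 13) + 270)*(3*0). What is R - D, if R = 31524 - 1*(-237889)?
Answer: 269413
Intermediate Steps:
R = 269413 (R = 31524 + 237889 = 269413)
D = 0 (D = (125*(-34) + 270)*0 = (-4250 + 270)*0 = -3980*0 = 0)
R - D = 269413 - 1*0 = 269413 + 0 = 269413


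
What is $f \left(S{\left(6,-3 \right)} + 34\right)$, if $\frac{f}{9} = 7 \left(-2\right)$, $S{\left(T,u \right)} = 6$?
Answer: $-5040$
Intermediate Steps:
$f = -126$ ($f = 9 \cdot 7 \left(-2\right) = 9 \left(-14\right) = -126$)
$f \left(S{\left(6,-3 \right)} + 34\right) = - 126 \left(6 + 34\right) = \left(-126\right) 40 = -5040$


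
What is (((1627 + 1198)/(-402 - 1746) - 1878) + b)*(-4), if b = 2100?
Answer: -474031/537 ≈ -882.74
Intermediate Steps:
(((1627 + 1198)/(-402 - 1746) - 1878) + b)*(-4) = (((1627 + 1198)/(-402 - 1746) - 1878) + 2100)*(-4) = ((2825/(-2148) - 1878) + 2100)*(-4) = ((2825*(-1/2148) - 1878) + 2100)*(-4) = ((-2825/2148 - 1878) + 2100)*(-4) = (-4036769/2148 + 2100)*(-4) = (474031/2148)*(-4) = -474031/537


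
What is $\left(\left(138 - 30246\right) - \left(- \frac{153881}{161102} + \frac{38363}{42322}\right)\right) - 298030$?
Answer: $- \frac{559324168639204}{1704539711} \approx -3.2814 \cdot 10^{5}$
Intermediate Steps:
$\left(\left(138 - 30246\right) - \left(- \frac{153881}{161102} + \frac{38363}{42322}\right)\right) - 298030 = \left(\left(138 - 30246\right) - - \frac{83048914}{1704539711}\right) - 298030 = \left(-30108 + \left(- \frac{38363}{42322} + \frac{153881}{161102}\right)\right) - 298030 = \left(-30108 + \frac{83048914}{1704539711}\right) - 298030 = - \frac{51320198569874}{1704539711} - 298030 = - \frac{559324168639204}{1704539711}$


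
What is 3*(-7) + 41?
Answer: 20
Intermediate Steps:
3*(-7) + 41 = -21 + 41 = 20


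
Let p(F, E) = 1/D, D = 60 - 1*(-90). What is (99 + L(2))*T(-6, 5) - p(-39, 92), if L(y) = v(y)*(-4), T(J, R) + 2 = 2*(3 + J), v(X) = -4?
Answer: -138001/150 ≈ -920.01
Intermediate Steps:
D = 150 (D = 60 + 90 = 150)
p(F, E) = 1/150
T(J, R) = 4 + 2*J (T(J, R) = -2 + 2*(3 + J) = -2 + (6 + 2*J) = 4 + 2*J)
L(y) = 16 (L(y) = -4*(-4) = 16)
(99 + L(2))*T(-6, 5) - p(-39, 92) = (99 + 16)*(4 + 2*(-6)) - 1*1/150 = 115*(4 - 12) - 1/150 = 115*(-8) - 1/150 = -920 - 1/150 = -138001/150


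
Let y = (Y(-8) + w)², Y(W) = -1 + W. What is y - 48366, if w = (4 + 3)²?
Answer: -46766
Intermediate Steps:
w = 49 (w = 7² = 49)
y = 1600 (y = ((-1 - 8) + 49)² = (-9 + 49)² = 40² = 1600)
y - 48366 = 1600 - 48366 = -46766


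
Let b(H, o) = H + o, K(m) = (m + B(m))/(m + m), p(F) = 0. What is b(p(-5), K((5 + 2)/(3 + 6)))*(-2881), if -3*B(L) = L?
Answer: -2881/3 ≈ -960.33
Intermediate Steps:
B(L) = -L/3
K(m) = ⅓ (K(m) = (m - m/3)/(m + m) = (2*m/3)/((2*m)) = (2*m/3)*(1/(2*m)) = ⅓)
b(p(-5), K((5 + 2)/(3 + 6)))*(-2881) = (0 + ⅓)*(-2881) = (⅓)*(-2881) = -2881/3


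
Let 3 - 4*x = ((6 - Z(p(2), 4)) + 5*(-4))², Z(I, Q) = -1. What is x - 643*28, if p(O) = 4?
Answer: -36091/2 ≈ -18046.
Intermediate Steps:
x = -83/2 (x = ¾ - ((6 - 1*(-1)) + 5*(-4))²/4 = ¾ - ((6 + 1) - 20)²/4 = ¾ - (7 - 20)²/4 = ¾ - ¼*(-13)² = ¾ - ¼*169 = ¾ - 169/4 = -83/2 ≈ -41.500)
x - 643*28 = -83/2 - 643*28 = -83/2 - 18004 = -36091/2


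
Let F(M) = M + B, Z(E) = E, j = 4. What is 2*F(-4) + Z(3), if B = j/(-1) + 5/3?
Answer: -29/3 ≈ -9.6667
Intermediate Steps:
B = -7/3 (B = 4/(-1) + 5/3 = 4*(-1) + 5*(⅓) = -4 + 5/3 = -7/3 ≈ -2.3333)
F(M) = -7/3 + M (F(M) = M - 7/3 = -7/3 + M)
2*F(-4) + Z(3) = 2*(-7/3 - 4) + 3 = 2*(-19/3) + 3 = -38/3 + 3 = -29/3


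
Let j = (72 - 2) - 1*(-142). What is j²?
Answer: 44944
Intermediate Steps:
j = 212 (j = 70 + 142 = 212)
j² = 212² = 44944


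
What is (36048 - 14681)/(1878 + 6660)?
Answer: 21367/8538 ≈ 2.5026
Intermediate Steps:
(36048 - 14681)/(1878 + 6660) = 21367/8538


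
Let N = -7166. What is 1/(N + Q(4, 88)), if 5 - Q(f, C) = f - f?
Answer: -1/7161 ≈ -0.00013965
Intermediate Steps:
Q(f, C) = 5 (Q(f, C) = 5 - (f - f) = 5 - 1*0 = 5 + 0 = 5)
1/(N + Q(4, 88)) = 1/(-7166 + 5) = 1/(-7161) = -1/7161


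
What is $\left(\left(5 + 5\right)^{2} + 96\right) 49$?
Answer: $9604$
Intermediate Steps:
$\left(\left(5 + 5\right)^{2} + 96\right) 49 = \left(10^{2} + 96\right) 49 = \left(100 + 96\right) 49 = 196 \cdot 49 = 9604$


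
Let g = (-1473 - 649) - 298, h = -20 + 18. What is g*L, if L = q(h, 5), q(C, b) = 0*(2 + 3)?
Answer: 0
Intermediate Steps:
h = -2
q(C, b) = 0 (q(C, b) = 0*5 = 0)
L = 0
g = -2420 (g = -2122 - 298 = -2420)
g*L = -2420*0 = 0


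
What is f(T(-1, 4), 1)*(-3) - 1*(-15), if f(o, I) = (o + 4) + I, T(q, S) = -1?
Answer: 3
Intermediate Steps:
f(o, I) = 4 + I + o (f(o, I) = (4 + o) + I = 4 + I + o)
f(T(-1, 4), 1)*(-3) - 1*(-15) = (4 + 1 - 1)*(-3) - 1*(-15) = 4*(-3) + 15 = -12 + 15 = 3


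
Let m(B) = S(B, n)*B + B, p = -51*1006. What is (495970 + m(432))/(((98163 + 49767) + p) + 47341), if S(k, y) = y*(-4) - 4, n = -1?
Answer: 496402/143965 ≈ 3.4481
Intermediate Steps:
p = -51306
S(k, y) = -4 - 4*y (S(k, y) = -4*y - 4 = -4 - 4*y)
m(B) = B (m(B) = (-4 - 4*(-1))*B + B = (-4 + 4)*B + B = 0*B + B = 0 + B = B)
(495970 + m(432))/(((98163 + 49767) + p) + 47341) = (495970 + 432)/(((98163 + 49767) - 51306) + 47341) = 496402/((147930 - 51306) + 47341) = 496402/(96624 + 47341) = 496402/143965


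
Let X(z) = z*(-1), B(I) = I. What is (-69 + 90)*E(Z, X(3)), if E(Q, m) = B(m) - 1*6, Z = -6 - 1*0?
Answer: -189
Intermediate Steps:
Z = -6 (Z = -6 + 0 = -6)
X(z) = -z
E(Q, m) = -6 + m (E(Q, m) = m - 1*6 = m - 6 = -6 + m)
(-69 + 90)*E(Z, X(3)) = (-69 + 90)*(-6 - 1*3) = 21*(-6 - 3) = 21*(-9) = -189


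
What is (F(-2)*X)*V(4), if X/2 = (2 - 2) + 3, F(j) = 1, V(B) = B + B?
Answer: 48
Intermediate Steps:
V(B) = 2*B
X = 6 (X = 2*((2 - 2) + 3) = 2*(0 + 3) = 2*3 = 6)
(F(-2)*X)*V(4) = (1*6)*(2*4) = 6*8 = 48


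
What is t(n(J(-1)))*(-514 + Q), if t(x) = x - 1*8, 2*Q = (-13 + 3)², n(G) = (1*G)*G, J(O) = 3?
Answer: -464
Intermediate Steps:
n(G) = G² (n(G) = G*G = G²)
Q = 50 (Q = (-13 + 3)²/2 = (½)*(-10)² = (½)*100 = 50)
t(x) = -8 + x (t(x) = x - 8 = -8 + x)
t(n(J(-1)))*(-514 + Q) = (-8 + 3²)*(-514 + 50) = (-8 + 9)*(-464) = 1*(-464) = -464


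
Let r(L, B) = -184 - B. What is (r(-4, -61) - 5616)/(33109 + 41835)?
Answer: -5739/74944 ≈ -0.076577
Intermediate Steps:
(r(-4, -61) - 5616)/(33109 + 41835) = ((-184 - 1*(-61)) - 5616)/(33109 + 41835) = ((-184 + 61) - 5616)/74944 = (-123 - 5616)*(1/74944) = -5739*1/74944 = -5739/74944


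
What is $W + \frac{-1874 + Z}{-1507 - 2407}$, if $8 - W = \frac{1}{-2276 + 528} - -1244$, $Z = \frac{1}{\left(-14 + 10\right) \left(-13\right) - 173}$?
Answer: $- \frac{26916217271}{21785324} \approx -1235.5$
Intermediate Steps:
$Z = - \frac{1}{121}$ ($Z = \frac{1}{\left(-4\right) \left(-13\right) - 173} = \frac{1}{52 - 173} = \frac{1}{-121} = - \frac{1}{121} \approx -0.0082645$)
$W = - \frac{2160527}{1748}$ ($W = 8 - \left(\frac{1}{-2276 + 528} - -1244\right) = 8 - \left(\frac{1}{-1748} + 1244\right) = 8 - \left(- \frac{1}{1748} + 1244\right) = 8 - \frac{2174511}{1748} = - \frac{2160527}{1748} \approx -1236.0$)
$W + \frac{-1874 + Z}{-1507 - 2407} = - \frac{2160527}{1748} + \frac{-1874 - \frac{1}{121}}{-1507 - 2407} = - \frac{2160527}{1748} - \frac{226755}{121 \left(-3914\right)} = - \frac{2160527}{1748} - - \frac{226755}{473594} = - \frac{2160527}{1748} + \frac{226755}{473594} = - \frac{26916217271}{21785324}$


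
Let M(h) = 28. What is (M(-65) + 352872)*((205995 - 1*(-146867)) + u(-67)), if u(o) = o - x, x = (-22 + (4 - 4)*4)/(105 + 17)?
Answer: 7594586567400/61 ≈ 1.2450e+11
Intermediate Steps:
x = -11/61 (x = (-22 + 0*4)/122 = (-22 + 0)*(1/122) = -22*1/122 = -11/61 ≈ -0.18033)
u(o) = 11/61 + o (u(o) = o - 1*(-11/61) = o + 11/61 = 11/61 + o)
(M(-65) + 352872)*((205995 - 1*(-146867)) + u(-67)) = (28 + 352872)*((205995 - 1*(-146867)) + (11/61 - 67)) = 352900*((205995 + 146867) - 4076/61) = 352900*(352862 - 4076/61) = 352900*(21520506/61) = 7594586567400/61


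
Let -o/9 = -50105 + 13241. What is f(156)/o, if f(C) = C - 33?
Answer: 41/110592 ≈ 0.00037073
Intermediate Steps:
f(C) = -33 + C
o = 331776 (o = -9*(-50105 + 13241) = -9*(-36864) = 331776)
f(156)/o = (-33 + 156)/331776 = 123*(1/331776) = 41/110592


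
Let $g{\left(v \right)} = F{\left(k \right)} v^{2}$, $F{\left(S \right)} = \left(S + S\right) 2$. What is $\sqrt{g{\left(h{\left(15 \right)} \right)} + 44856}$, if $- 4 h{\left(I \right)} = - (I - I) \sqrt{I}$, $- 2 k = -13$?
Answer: $6 \sqrt{1246} \approx 211.79$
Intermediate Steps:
$k = \frac{13}{2}$ ($k = \left(- \frac{1}{2}\right) \left(-13\right) = \frac{13}{2} \approx 6.5$)
$F{\left(S \right)} = 4 S$ ($F{\left(S \right)} = 2 S 2 = 4 S$)
$h{\left(I \right)} = 0$ ($h{\left(I \right)} = - \frac{- (I - I) \sqrt{I}}{4} = - \frac{\left(-1\right) 0 \sqrt{I}}{4} = - \frac{0 \sqrt{I}}{4} = \left(- \frac{1}{4}\right) 0 = 0$)
$g{\left(v \right)} = 26 v^{2}$ ($g{\left(v \right)} = 4 \cdot \frac{13}{2} v^{2} = 26 v^{2}$)
$\sqrt{g{\left(h{\left(15 \right)} \right)} + 44856} = \sqrt{26 \cdot 0^{2} + 44856} = \sqrt{26 \cdot 0 + 44856} = \sqrt{0 + 44856} = \sqrt{44856} = 6 \sqrt{1246}$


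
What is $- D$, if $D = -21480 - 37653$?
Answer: $59133$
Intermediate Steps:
$D = -59133$ ($D = -21480 - 37653 = -59133$)
$- D = \left(-1\right) \left(-59133\right) = 59133$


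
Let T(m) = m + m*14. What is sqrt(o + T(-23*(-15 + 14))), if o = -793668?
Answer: 3*I*sqrt(88147) ≈ 890.69*I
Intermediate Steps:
T(m) = 15*m (T(m) = m + 14*m = 15*m)
sqrt(o + T(-23*(-15 + 14))) = sqrt(-793668 + 15*(-23*(-15 + 14))) = sqrt(-793668 + 15*(-23*(-1))) = sqrt(-793668 + 15*23) = sqrt(-793668 + 345) = sqrt(-793323) = 3*I*sqrt(88147)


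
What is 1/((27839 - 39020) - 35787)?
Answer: -1/46968 ≈ -2.1291e-5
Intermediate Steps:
1/((27839 - 39020) - 35787) = 1/(-11181 - 35787) = 1/(-46968) = -1/46968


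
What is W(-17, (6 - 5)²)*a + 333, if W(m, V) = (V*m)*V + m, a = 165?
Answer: -5277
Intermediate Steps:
W(m, V) = m + m*V² (W(m, V) = m*V² + m = m + m*V²)
W(-17, (6 - 5)²)*a + 333 = -17*(1 + ((6 - 5)²)²)*165 + 333 = -17*(1 + (1²)²)*165 + 333 = -17*(1 + 1²)*165 + 333 = -17*(1 + 1)*165 + 333 = -17*2*165 + 333 = -34*165 + 333 = -5610 + 333 = -5277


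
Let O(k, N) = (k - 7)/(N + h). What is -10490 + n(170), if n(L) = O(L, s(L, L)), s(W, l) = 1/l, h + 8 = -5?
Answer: -23200120/2209 ≈ -10503.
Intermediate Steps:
h = -13 (h = -8 - 5 = -13)
O(k, N) = (-7 + k)/(-13 + N) (O(k, N) = (k - 7)/(N - 13) = (-7 + k)/(-13 + N))
n(L) = (-7 + L)/(-13 + 1/L)
-10490 + n(170) = -10490 + 170*(7 - 1*170)/(-1 + 13*170) = -10490 + 170*(7 - 170)/(-1 + 2210) = -10490 + 170*(-163)/2209 = -10490 + 170*(1/2209)*(-163) = -10490 - 27710/2209 = -23200120/2209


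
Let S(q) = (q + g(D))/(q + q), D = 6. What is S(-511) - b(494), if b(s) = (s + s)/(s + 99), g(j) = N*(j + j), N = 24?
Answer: -877497/606046 ≈ -1.4479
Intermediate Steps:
g(j) = 48*j (g(j) = 24*(j + j) = 24*(2*j) = 48*j)
b(s) = 2*s/(99 + s) (b(s) = (2*s)/(99 + s) = 2*s/(99 + s))
S(q) = (288 + q)/(2*q) (S(q) = (q + 48*6)/(q + q) = (q + 288)/((2*q)) = (288 + q)*(1/(2*q)) = (288 + q)/(2*q))
S(-511) - b(494) = (1/2)*(288 - 511)/(-511) - 2*494/(99 + 494) = (1/2)*(-1/511)*(-223) - 2*494/593 = 223/1022 - 2*494/593 = 223/1022 - 1*988/593 = 223/1022 - 988/593 = -877497/606046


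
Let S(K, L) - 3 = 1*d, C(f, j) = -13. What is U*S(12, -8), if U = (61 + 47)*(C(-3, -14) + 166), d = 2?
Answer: 82620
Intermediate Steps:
S(K, L) = 5 (S(K, L) = 3 + 1*2 = 3 + 2 = 5)
U = 16524 (U = (61 + 47)*(-13 + 166) = 108*153 = 16524)
U*S(12, -8) = 16524*5 = 82620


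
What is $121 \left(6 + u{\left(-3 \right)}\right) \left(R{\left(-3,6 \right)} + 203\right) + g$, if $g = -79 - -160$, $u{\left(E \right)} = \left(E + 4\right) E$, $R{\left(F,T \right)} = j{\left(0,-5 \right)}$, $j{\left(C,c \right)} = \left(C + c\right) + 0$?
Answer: $71955$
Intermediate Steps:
$j{\left(C,c \right)} = C + c$
$R{\left(F,T \right)} = -5$ ($R{\left(F,T \right)} = 0 - 5 = -5$)
$u{\left(E \right)} = E \left(4 + E\right)$ ($u{\left(E \right)} = \left(4 + E\right) E = E \left(4 + E\right)$)
$g = 81$ ($g = -79 + 160 = 81$)
$121 \left(6 + u{\left(-3 \right)}\right) \left(R{\left(-3,6 \right)} + 203\right) + g = 121 \left(6 - 3 \left(4 - 3\right)\right) \left(-5 + 203\right) + 81 = 121 \left(6 - 3\right) 198 + 81 = 121 \cdot 3 \cdot 198 + 81 = 121 \cdot 594 + 81 = 71874 + 81 = 71955$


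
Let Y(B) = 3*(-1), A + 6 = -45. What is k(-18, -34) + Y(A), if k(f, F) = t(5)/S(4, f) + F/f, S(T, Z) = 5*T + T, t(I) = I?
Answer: -65/72 ≈ -0.90278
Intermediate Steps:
A = -51 (A = -6 - 45 = -51)
S(T, Z) = 6*T
k(f, F) = 5/24 + F/f (k(f, F) = 5/((6*4)) + F/f = 5/24 + F/f)
Y(B) = -3
k(-18, -34) + Y(A) = (5/24 - 34/(-18)) - 3 = (5/24 - 34*(-1/18)) - 3 = (5/24 + 17/9) - 3 = 151/72 - 3 = -65/72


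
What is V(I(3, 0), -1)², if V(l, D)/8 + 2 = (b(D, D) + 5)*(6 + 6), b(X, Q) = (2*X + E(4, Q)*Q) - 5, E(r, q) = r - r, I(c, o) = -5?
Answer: 43264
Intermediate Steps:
E(r, q) = 0
b(X, Q) = -5 + 2*X (b(X, Q) = (2*X + 0*Q) - 5 = (2*X + 0) - 5 = 2*X - 5 = -5 + 2*X)
V(l, D) = -16 + 192*D (V(l, D) = -16 + 8*(((-5 + 2*D) + 5)*(6 + 6)) = -16 + 8*((2*D)*12) = -16 + 8*(24*D) = -16 + 192*D)
V(I(3, 0), -1)² = (-16 + 192*(-1))² = (-16 - 192)² = (-208)² = 43264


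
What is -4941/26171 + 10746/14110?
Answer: 105758028/184636405 ≈ 0.57279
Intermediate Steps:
-4941/26171 + 10746/14110 = -4941*1/26171 + 10746*(1/14110) = -4941/26171 + 5373/7055 = 105758028/184636405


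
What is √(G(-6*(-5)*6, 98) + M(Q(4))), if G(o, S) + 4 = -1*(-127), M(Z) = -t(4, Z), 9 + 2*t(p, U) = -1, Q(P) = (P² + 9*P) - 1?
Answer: 8*√2 ≈ 11.314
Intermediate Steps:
Q(P) = -1 + P² + 9*P
t(p, U) = -5 (t(p, U) = -9/2 + (½)*(-1) = -9/2 - ½ = -5)
M(Z) = 5 (M(Z) = -1*(-5) = 5)
G(o, S) = 123 (G(o, S) = -4 - 1*(-127) = -4 + 127 = 123)
√(G(-6*(-5)*6, 98) + M(Q(4))) = √(123 + 5) = √128 = 8*√2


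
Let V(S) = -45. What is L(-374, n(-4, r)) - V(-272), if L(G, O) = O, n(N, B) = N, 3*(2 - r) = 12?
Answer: 41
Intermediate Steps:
r = -2 (r = 2 - ⅓*12 = 2 - 4 = -2)
L(-374, n(-4, r)) - V(-272) = -4 - 1*(-45) = -4 + 45 = 41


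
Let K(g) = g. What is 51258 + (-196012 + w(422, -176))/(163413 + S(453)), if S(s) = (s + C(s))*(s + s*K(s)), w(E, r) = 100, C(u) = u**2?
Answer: 240895637322066/4699669073 ≈ 51258.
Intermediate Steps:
S(s) = (s + s**2)**2 (S(s) = (s + s**2)*(s + s*s) = (s + s**2)*(s + s**2) = (s + s**2)**2)
51258 + (-196012 + w(422, -176))/(163413 + S(453)) = 51258 + (-196012 + 100)/(163413 + 453**2*(1 + 453**2 + 2*453)) = 51258 - 195912/(163413 + 205209*(1 + 205209 + 906)) = 51258 - 195912/(163413 + 205209*206116) = 51258 - 195912/(163413 + 42296858244) = 51258 - 195912/42297021657 = 51258 - 195912*1/42297021657 = 51258 - 21768/4699669073 = 240895637322066/4699669073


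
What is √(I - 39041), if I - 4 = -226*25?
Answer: I*√44687 ≈ 211.39*I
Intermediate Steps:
I = -5646 (I = 4 - 226*25 = 4 - 5650 = -5646)
√(I - 39041) = √(-5646 - 39041) = √(-44687) = I*√44687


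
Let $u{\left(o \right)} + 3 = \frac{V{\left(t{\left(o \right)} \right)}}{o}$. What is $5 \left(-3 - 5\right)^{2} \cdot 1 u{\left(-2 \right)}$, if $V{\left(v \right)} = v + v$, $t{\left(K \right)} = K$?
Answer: $-320$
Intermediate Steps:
$V{\left(v \right)} = 2 v$
$u{\left(o \right)} = -1$ ($u{\left(o \right)} = -3 + \frac{2 o}{o} = -3 + 2 = -1$)
$5 \left(-3 - 5\right)^{2} \cdot 1 u{\left(-2 \right)} = 5 \left(-3 - 5\right)^{2} \cdot 1 \left(-1\right) = 5 \left(-8\right)^{2} \left(-1\right) = 5 \cdot 64 \left(-1\right) = 320 \left(-1\right) = -320$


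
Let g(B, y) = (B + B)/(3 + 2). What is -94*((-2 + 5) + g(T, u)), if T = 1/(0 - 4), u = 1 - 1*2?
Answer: -1363/5 ≈ -272.60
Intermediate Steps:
u = -1 (u = 1 - 2 = -1)
T = -¼ (T = 1/(-4) = -¼ ≈ -0.25000)
g(B, y) = 2*B/5 (g(B, y) = (2*B)/5 = (2*B)*(⅕) = 2*B/5)
-94*((-2 + 5) + g(T, u)) = -94*((-2 + 5) + (⅖)*(-¼)) = -94*(3 - ⅒) = -94*29/10 = -1363/5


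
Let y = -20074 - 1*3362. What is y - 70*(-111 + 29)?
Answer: -17696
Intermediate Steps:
y = -23436 (y = -20074 - 3362 = -23436)
y - 70*(-111 + 29) = -23436 - 70*(-111 + 29) = -23436 - 70*(-82) = -23436 - 1*(-5740) = -23436 + 5740 = -17696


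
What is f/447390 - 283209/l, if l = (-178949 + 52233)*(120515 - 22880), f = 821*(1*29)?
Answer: 1964597790883/36900478630116 ≈ 0.053240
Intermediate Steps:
f = 23809 (f = 821*29 = 23809)
l = -12371916660 (l = -126716*97635 = -12371916660)
f/447390 - 283209/l = 23809/447390 - 283209/(-12371916660) = 23809*(1/447390) - 283209*(-1/12371916660) = 23809/447390 + 94403/4123972220 = 1964597790883/36900478630116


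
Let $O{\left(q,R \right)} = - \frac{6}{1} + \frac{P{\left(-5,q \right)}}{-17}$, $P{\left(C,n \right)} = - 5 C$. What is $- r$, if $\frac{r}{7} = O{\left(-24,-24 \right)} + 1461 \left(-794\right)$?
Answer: $\frac{138044935}{17} \approx 8.1203 \cdot 10^{6}$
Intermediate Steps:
$O{\left(q,R \right)} = - \frac{127}{17}$ ($O{\left(q,R \right)} = - \frac{6}{1} + \frac{\left(-5\right) \left(-5\right)}{-17} = \left(-6\right) 1 + 25 \left(- \frac{1}{17}\right) = -6 - \frac{25}{17} = - \frac{127}{17}$)
$r = - \frac{138044935}{17}$ ($r = 7 \left(- \frac{127}{17} + 1461 \left(-794\right)\right) = 7 \left(- \frac{127}{17} - 1160034\right) = 7 \left(- \frac{19720705}{17}\right) = - \frac{138044935}{17} \approx -8.1203 \cdot 10^{6}$)
$- r = \left(-1\right) \left(- \frac{138044935}{17}\right) = \frac{138044935}{17}$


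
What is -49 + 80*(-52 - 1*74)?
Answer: -10129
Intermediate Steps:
-49 + 80*(-52 - 1*74) = -49 + 80*(-52 - 74) = -49 + 80*(-126) = -49 - 10080 = -10129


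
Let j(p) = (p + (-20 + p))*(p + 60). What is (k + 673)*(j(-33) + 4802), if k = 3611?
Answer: 10624320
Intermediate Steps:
j(p) = (-20 + 2*p)*(60 + p)
(k + 673)*(j(-33) + 4802) = (3611 + 673)*((-1200 + 2*(-33)**2 + 100*(-33)) + 4802) = 4284*((-1200 + 2*1089 - 3300) + 4802) = 4284*((-1200 + 2178 - 3300) + 4802) = 4284*(-2322 + 4802) = 4284*2480 = 10624320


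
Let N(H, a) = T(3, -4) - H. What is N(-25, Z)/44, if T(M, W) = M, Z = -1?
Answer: 7/11 ≈ 0.63636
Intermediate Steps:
N(H, a) = 3 - H
N(-25, Z)/44 = (3 - 1*(-25))/44 = (3 + 25)*(1/44) = 28*(1/44) = 7/11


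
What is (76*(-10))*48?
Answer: -36480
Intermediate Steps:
(76*(-10))*48 = -760*48 = -36480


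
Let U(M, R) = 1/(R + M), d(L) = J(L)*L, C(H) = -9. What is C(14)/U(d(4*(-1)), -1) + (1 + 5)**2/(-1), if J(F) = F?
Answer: -171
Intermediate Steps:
d(L) = L**2 (d(L) = L*L = L**2)
U(M, R) = 1/(M + R)
C(14)/U(d(4*(-1)), -1) + (1 + 5)**2/(-1) = -9/(1/((4*(-1))**2 - 1)) + (1 + 5)**2/(-1) = -9/(1/((-4)**2 - 1)) + 6**2*(-1) = -9/(1/(16 - 1)) + 36*(-1) = -9/(1/15) - 36 = -9/1/15 - 36 = -9*15 - 36 = -135 - 36 = -171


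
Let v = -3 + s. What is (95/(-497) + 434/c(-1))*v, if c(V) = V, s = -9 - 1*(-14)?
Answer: -431586/497 ≈ -868.38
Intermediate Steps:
s = 5 (s = -9 + 14 = 5)
v = 2 (v = -3 + 5 = 2)
(95/(-497) + 434/c(-1))*v = (95/(-497) + 434/(-1))*2 = (95*(-1/497) + 434*(-1))*2 = (-95/497 - 434)*2 = -215793/497*2 = -431586/497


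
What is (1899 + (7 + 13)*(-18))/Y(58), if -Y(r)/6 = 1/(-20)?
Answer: 5130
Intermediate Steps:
Y(r) = 3/10 (Y(r) = -6/(-20) = -6*(-1/20) = 3/10)
(1899 + (7 + 13)*(-18))/Y(58) = (1899 + (7 + 13)*(-18))/(3/10) = (1899 + 20*(-18))*(10/3) = (1899 - 360)*(10/3) = 1539*(10/3) = 5130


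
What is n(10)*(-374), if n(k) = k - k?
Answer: 0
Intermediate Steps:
n(k) = 0
n(10)*(-374) = 0*(-374) = 0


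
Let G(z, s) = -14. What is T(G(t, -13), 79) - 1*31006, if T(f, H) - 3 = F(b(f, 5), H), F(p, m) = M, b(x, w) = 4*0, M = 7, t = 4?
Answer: -30996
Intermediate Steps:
b(x, w) = 0
F(p, m) = 7
T(f, H) = 10 (T(f, H) = 3 + 7 = 10)
T(G(t, -13), 79) - 1*31006 = 10 - 1*31006 = 10 - 31006 = -30996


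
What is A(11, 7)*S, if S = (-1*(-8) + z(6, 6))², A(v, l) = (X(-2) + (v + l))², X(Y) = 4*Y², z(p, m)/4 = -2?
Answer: 0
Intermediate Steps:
z(p, m) = -8 (z(p, m) = 4*(-2) = -8)
A(v, l) = (16 + l + v)² (A(v, l) = (4*(-2)² + (v + l))² = (4*4 + (l + v))² = (16 + (l + v))² = (16 + l + v)²)
S = 0 (S = (-1*(-8) - 8)² = (8 - 8)² = 0² = 0)
A(11, 7)*S = (16 + 7 + 11)²*0 = 34²*0 = 1156*0 = 0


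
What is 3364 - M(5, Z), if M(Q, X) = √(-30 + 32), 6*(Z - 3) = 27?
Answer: 3364 - √2 ≈ 3362.6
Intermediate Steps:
Z = 15/2 (Z = 3 + (⅙)*27 = 3 + 9/2 = 15/2 ≈ 7.5000)
M(Q, X) = √2
3364 - M(5, Z) = 3364 - √2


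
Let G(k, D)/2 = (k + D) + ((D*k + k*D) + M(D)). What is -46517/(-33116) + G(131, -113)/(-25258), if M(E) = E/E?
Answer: 1567266285/418221964 ≈ 3.7475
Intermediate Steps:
M(E) = 1
G(k, D) = 2 + 2*D + 2*k + 4*D*k (G(k, D) = 2*((k + D) + ((D*k + k*D) + 1)) = 2*((D + k) + ((D*k + D*k) + 1)) = 2*((D + k) + (2*D*k + 1)) = 2*((D + k) + (1 + 2*D*k)) = 2*(1 + D + k + 2*D*k) = 2 + 2*D + 2*k + 4*D*k)
-46517/(-33116) + G(131, -113)/(-25258) = -46517/(-33116) + (2 + 2*(-113) + 2*131 + 4*(-113)*131)/(-25258) = -46517*(-1/33116) + (2 - 226 + 262 - 59212)*(-1/25258) = 46517/33116 - 59174*(-1/25258) = 46517/33116 + 29587/12629 = 1567266285/418221964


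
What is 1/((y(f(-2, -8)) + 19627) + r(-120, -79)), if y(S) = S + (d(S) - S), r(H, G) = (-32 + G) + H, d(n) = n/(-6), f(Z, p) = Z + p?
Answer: 3/58193 ≈ 5.1553e-5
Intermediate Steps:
d(n) = -n/6 (d(n) = n*(-1/6) = -n/6)
r(H, G) = -32 + G + H
y(S) = -S/6 (y(S) = S + (-S/6 - S) = S - 7*S/6 = -S/6)
1/((y(f(-2, -8)) + 19627) + r(-120, -79)) = 1/((-(-2 - 8)/6 + 19627) + (-32 - 79 - 120)) = 1/((-1/6*(-10) + 19627) - 231) = 1/((5/3 + 19627) - 231) = 1/(58886/3 - 231) = 1/(58193/3) = 3/58193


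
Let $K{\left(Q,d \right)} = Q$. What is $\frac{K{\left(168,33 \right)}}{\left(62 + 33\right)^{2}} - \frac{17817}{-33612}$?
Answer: $\frac{55481747}{101116100} \approx 0.54869$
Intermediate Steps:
$\frac{K{\left(168,33 \right)}}{\left(62 + 33\right)^{2}} - \frac{17817}{-33612} = \frac{168}{\left(62 + 33\right)^{2}} - \frac{17817}{-33612} = \frac{168}{95^{2}} - - \frac{5939}{11204} = \frac{168}{9025} + \frac{5939}{11204} = \frac{55481747}{101116100}$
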